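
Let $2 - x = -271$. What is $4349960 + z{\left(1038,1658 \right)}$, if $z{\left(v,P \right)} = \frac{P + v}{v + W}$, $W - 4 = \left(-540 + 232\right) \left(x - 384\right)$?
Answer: $\frac{76624546748}{17615} \approx 4.35 \cdot 10^{6}$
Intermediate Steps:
$x = 273$ ($x = 2 - -271 = 2 + 271 = 273$)
$W = 34192$ ($W = 4 + \left(-540 + 232\right) \left(273 - 384\right) = 4 - -34188 = 4 + 34188 = 34192$)
$z{\left(v,P \right)} = \frac{P + v}{34192 + v}$ ($z{\left(v,P \right)} = \frac{P + v}{v + 34192} = \frac{P + v}{34192 + v}$)
$4349960 + z{\left(1038,1658 \right)} = 4349960 + \frac{1658 + 1038}{34192 + 1038} = 4349960 + \frac{1}{35230} \cdot 2696 = 4349960 + \frac{1348}{17615} = \frac{76624546748}{17615}$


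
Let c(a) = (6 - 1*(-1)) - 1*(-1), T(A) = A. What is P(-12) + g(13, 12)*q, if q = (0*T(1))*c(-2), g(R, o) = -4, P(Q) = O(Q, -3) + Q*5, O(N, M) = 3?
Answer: -57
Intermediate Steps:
c(a) = 8 (c(a) = (6 + 1) + 1 = 7 + 1 = 8)
P(Q) = 3 + 5*Q (P(Q) = 3 + Q*5 = 3 + 5*Q)
q = 0 (q = (0*1)*8 = 0*8 = 0)
P(-12) + g(13, 12)*q = (3 + 5*(-12)) - 4*0 = (3 - 60) + 0 = -57 + 0 = -57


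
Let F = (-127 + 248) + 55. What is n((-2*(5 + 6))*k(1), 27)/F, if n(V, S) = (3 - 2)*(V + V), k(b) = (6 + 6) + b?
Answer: -13/4 ≈ -3.2500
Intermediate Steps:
k(b) = 12 + b
n(V, S) = 2*V (n(V, S) = 1*(2*V) = 2*V)
F = 176 (F = 121 + 55 = 176)
n((-2*(5 + 6))*k(1), 27)/F = (2*((-2*(5 + 6))*(12 + 1)))/176 = (2*(-2*11*13))*(1/176) = (2*(-22*13))*(1/176) = (2*(-286))*(1/176) = -572*1/176 = -13/4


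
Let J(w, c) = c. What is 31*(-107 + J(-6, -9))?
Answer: -3596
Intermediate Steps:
31*(-107 + J(-6, -9)) = 31*(-107 - 9) = 31*(-116) = -3596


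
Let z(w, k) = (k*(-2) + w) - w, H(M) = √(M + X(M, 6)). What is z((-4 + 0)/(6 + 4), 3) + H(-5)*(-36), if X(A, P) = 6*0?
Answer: -6 - 36*I*√5 ≈ -6.0 - 80.498*I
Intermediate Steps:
X(A, P) = 0
H(M) = √M (H(M) = √(M + 0) = √M)
z(w, k) = -2*k (z(w, k) = (-2*k + w) - w = (w - 2*k) - w = -2*k)
z((-4 + 0)/(6 + 4), 3) + H(-5)*(-36) = -2*3 + √(-5)*(-36) = -6 + (I*√5)*(-36) = -6 - 36*I*√5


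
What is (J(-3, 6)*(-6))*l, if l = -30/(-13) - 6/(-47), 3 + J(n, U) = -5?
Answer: 71424/611 ≈ 116.90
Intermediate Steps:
J(n, U) = -8 (J(n, U) = -3 - 5 = -8)
l = 1488/611 (l = -30*(-1/13) - 6*(-1/47) = 30/13 + 6/47 = 1488/611 ≈ 2.4354)
(J(-3, 6)*(-6))*l = -8*(-6)*(1488/611) = 48*(1488/611) = 71424/611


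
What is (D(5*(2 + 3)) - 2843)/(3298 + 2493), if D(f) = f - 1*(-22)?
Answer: -2796/5791 ≈ -0.48282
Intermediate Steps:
D(f) = 22 + f (D(f) = f + 22 = 22 + f)
(D(5*(2 + 3)) - 2843)/(3298 + 2493) = ((22 + 5*(2 + 3)) - 2843)/(3298 + 2493) = ((22 + 5*5) - 2843)/5791 = ((22 + 25) - 2843)*(1/5791) = (47 - 2843)*(1/5791) = -2796*1/5791 = -2796/5791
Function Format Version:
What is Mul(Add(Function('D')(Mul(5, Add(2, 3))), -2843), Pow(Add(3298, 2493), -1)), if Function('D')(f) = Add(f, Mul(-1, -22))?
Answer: Rational(-2796, 5791) ≈ -0.48282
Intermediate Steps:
Function('D')(f) = Add(22, f) (Function('D')(f) = Add(f, 22) = Add(22, f))
Mul(Add(Function('D')(Mul(5, Add(2, 3))), -2843), Pow(Add(3298, 2493), -1)) = Mul(Add(Add(22, Mul(5, Add(2, 3))), -2843), Pow(Add(3298, 2493), -1)) = Mul(Add(Add(22, Mul(5, 5)), -2843), Pow(5791, -1)) = Mul(Add(Add(22, 25), -2843), Rational(1, 5791)) = Mul(Add(47, -2843), Rational(1, 5791)) = Mul(-2796, Rational(1, 5791)) = Rational(-2796, 5791)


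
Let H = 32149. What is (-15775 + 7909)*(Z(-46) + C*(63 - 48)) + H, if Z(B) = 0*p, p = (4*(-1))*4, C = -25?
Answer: 2981899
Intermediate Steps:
p = -16 (p = -4*4 = -16)
Z(B) = 0 (Z(B) = 0*(-16) = 0)
(-15775 + 7909)*(Z(-46) + C*(63 - 48)) + H = (-15775 + 7909)*(0 - 25*(63 - 48)) + 32149 = -7866*(0 - 25*15) + 32149 = -7866*(0 - 375) + 32149 = -7866*(-375) + 32149 = 2949750 + 32149 = 2981899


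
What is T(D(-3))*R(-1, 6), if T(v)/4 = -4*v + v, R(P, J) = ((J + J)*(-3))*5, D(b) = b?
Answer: -6480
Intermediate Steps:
R(P, J) = -30*J (R(P, J) = ((2*J)*(-3))*5 = -6*J*5 = -30*J)
T(v) = -12*v (T(v) = 4*(-4*v + v) = 4*(-3*v) = -12*v)
T(D(-3))*R(-1, 6) = (-12*(-3))*(-30*6) = 36*(-180) = -6480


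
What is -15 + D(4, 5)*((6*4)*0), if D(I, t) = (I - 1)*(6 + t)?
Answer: -15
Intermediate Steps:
D(I, t) = (-1 + I)*(6 + t)
-15 + D(4, 5)*((6*4)*0) = -15 + (-6 - 1*5 + 6*4 + 4*5)*((6*4)*0) = -15 + (-6 - 5 + 24 + 20)*(24*0) = -15 + 33*0 = -15 + 0 = -15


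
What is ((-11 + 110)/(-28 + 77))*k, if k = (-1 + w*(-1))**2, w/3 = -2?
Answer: 2475/49 ≈ 50.510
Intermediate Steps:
w = -6 (w = 3*(-2) = -6)
k = 25 (k = (-1 - 6*(-1))**2 = (-1 + 6)**2 = 5**2 = 25)
((-11 + 110)/(-28 + 77))*k = ((-11 + 110)/(-28 + 77))*25 = (99/49)*25 = 2475/49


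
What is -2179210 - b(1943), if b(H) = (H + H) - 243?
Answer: -2182853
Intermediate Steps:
b(H) = -243 + 2*H (b(H) = 2*H - 243 = -243 + 2*H)
-2179210 - b(1943) = -2179210 - (-243 + 2*1943) = -2179210 - (-243 + 3886) = -2179210 - 1*3643 = -2179210 - 3643 = -2182853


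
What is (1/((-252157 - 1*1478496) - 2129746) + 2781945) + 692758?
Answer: 13413739986496/3860399 ≈ 3.4747e+6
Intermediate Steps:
(1/((-252157 - 1*1478496) - 2129746) + 2781945) + 692758 = (1/((-252157 - 1478496) - 2129746) + 2781945) + 692758 = (1/(-1730653 - 2129746) + 2781945) + 692758 = (1/(-3860399) + 2781945) + 692758 = (-1/3860399 + 2781945) + 692758 = 10739417696054/3860399 + 692758 = 13413739986496/3860399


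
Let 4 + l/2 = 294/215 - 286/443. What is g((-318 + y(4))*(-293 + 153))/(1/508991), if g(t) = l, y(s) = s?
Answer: -7391685672/2215 ≈ -3.3371e+6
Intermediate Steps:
l = -624456/95245 (l = -8 + 2*(294/215 - 286/443) = -8 + 2*(68752/95245) = -8 + 137504/95245 = -624456/95245 ≈ -6.5563)
g(t) = -624456/95245
g((-318 + y(4))*(-293 + 153))/(1/508991) = -624456/(95245*(1/508991)) = -624456/(95245*1/508991) = -624456/95245*508991 = -7391685672/2215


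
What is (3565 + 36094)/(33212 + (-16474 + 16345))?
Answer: 39659/33083 ≈ 1.1988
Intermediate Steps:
(3565 + 36094)/(33212 + (-16474 + 16345)) = 39659/(33212 - 129) = 39659/33083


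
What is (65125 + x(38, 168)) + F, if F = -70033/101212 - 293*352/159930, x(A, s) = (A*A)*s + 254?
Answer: 2492527086040919/8093417580 ≈ 3.0797e+5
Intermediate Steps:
x(A, s) = 254 + s*A² (x(A, s) = A²*s + 254 = s*A² + 254 = 254 + s*A²)
F = -10819489261/8093417580 (F = -70033*1/101212 - 103136*1/159930 = -70033/101212 - 51568/79965 = -10819489261/8093417580 ≈ -1.3368)
(65125 + x(38, 168)) + F = (65125 + (254 + 168*38²)) - 10819489261/8093417580 = (65125 + (254 + 168*1444)) - 10819489261/8093417580 = (65125 + (254 + 242592)) - 10819489261/8093417580 = (65125 + 242846) - 10819489261/8093417580 = 307971 - 10819489261/8093417580 = 2492527086040919/8093417580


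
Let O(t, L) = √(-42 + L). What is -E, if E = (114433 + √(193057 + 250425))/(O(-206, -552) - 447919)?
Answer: (114433 + √443482)/(447919 - 3*I*√66) ≈ 0.25696 + 1.3982e-5*I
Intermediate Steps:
E = (114433 + √443482)/(-447919 + 3*I*√66) (E = (114433 + √(193057 + 250425))/(√(-42 - 552) - 447919) = (114433 + √443482)/(√(-594) - 447919) = (114433 + √443482)/(3*I*√66 - 447919) = (114433 + √443482)/(-447919 + 3*I*√66) ≈ -0.25696 - 1.3982e-5*I)
-E = -(-1)*(114433 + √443482)/(447919 - 3*I*√66) = (114433 + √443482)/(447919 - 3*I*√66)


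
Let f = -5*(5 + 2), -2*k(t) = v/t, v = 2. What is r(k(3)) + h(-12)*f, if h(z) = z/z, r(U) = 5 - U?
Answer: -89/3 ≈ -29.667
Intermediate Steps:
k(t) = -1/t
f = -35 (f = -5*7 = -35)
h(z) = 1
r(k(3)) + h(-12)*f = (5 - (-1)/3) + 1*(-35) = (5 - (-1)/3) - 35 = (5 - 1*(-⅓)) - 35 = (5 + ⅓) - 35 = 16/3 - 35 = -89/3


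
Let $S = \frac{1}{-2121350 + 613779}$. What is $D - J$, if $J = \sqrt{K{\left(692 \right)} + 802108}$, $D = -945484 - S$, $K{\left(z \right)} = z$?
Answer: $- \frac{1425384259363}{1507571} - 60 \sqrt{223} \approx -9.4638 \cdot 10^{5}$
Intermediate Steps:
$S = - \frac{1}{1507571}$ ($S = \frac{1}{-1507571} = - \frac{1}{1507571} \approx -6.6332 \cdot 10^{-7}$)
$D = - \frac{1425384259363}{1507571}$ ($D = -945484 - - \frac{1}{1507571} = -945484 + \frac{1}{1507571} = - \frac{1425384259363}{1507571} \approx -9.4548 \cdot 10^{5}$)
$J = 60 \sqrt{223}$ ($J = \sqrt{692 + 802108} = \sqrt{802800} = 60 \sqrt{223} \approx 895.99$)
$D - J = - \frac{1425384259363}{1507571} - 60 \sqrt{223}$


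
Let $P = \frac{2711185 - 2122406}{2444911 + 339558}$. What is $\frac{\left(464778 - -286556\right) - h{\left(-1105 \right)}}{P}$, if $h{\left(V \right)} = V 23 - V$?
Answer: $\frac{2159756673036}{588779} \approx 3.6682 \cdot 10^{6}$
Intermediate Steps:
$h{\left(V \right)} = 22 V$ ($h{\left(V \right)} = 23 V - V = 22 V$)
$P = \frac{588779}{2784469} \approx 0.21145$
$\frac{\left(464778 - -286556\right) - h{\left(-1105 \right)}}{P} = \frac{\left(464778 - -286556\right) - 22 \left(-1105\right)}{\frac{588779}{2784469}} = \left(\left(464778 + 286556\right) - -24310\right) \frac{2784469}{588779} = \left(751334 + 24310\right) \frac{2784469}{588779} = 775644 \cdot \frac{2784469}{588779} = \frac{2159756673036}{588779}$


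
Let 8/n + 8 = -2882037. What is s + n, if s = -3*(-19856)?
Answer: 171677656552/2882045 ≈ 59568.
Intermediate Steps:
n = -8/2882045 (n = 8/(-8 - 2882037) = 8/(-2882045) = 8*(-1/2882045) = -8/2882045 ≈ -2.7758e-6)
s = 59568
s + n = 59568 - 8/2882045 = 171677656552/2882045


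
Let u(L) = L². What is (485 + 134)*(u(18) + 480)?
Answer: 497676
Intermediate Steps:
(485 + 134)*(u(18) + 480) = (485 + 134)*(18² + 480) = 619*(324 + 480) = 619*804 = 497676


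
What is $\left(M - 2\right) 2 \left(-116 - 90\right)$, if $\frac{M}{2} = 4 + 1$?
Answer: $-3296$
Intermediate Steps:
$M = 10$ ($M = 2 \left(4 + 1\right) = 2 \cdot 5 = 10$)
$\left(M - 2\right) 2 \left(-116 - 90\right) = \left(10 - 2\right) 2 \left(-116 - 90\right) = 8 \cdot 2 \left(-206\right) = 16 \left(-206\right) = -3296$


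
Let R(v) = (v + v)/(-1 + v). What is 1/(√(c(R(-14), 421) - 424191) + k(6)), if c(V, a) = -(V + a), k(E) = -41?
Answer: -615/6394423 - 2*I*√23884530/6394423 ≈ -9.6178e-5 - 0.0015286*I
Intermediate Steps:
R(v) = 2*v/(-1 + v) (R(v) = (2*v)/(-1 + v) = 2*v/(-1 + v))
c(V, a) = -V - a
1/(√(c(R(-14), 421) - 424191) + k(6)) = 1/(√((-2*(-14)/(-1 - 14) - 1*421) - 424191) - 41) = 1/(√((-2*(-14)/(-15) - 421) - 424191) - 41) = 1/(√((-2*(-14)*(-1)/15 - 421) - 424191) - 41) = 1/(√((-1*28/15 - 421) - 424191) - 41) = 1/(√((-28/15 - 421) - 424191) - 41) = 1/(√(-6343/15 - 424191) - 41) = 1/(√(-6369208/15) - 41) = 1/(2*I*√23884530/15 - 41) = 1/(-41 + 2*I*√23884530/15)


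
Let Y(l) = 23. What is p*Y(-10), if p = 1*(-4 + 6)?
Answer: 46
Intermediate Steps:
p = 2 (p = 1*2 = 2)
p*Y(-10) = 2*23 = 46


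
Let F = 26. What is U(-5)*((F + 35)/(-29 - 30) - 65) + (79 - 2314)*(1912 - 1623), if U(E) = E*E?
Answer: -38206385/59 ≈ -6.4757e+5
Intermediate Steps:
U(E) = E²
U(-5)*((F + 35)/(-29 - 30) - 65) + (79 - 2314)*(1912 - 1623) = (-5)²*((26 + 35)/(-29 - 30) - 65) + (79 - 2314)*(1912 - 1623) = 25*(61/(-59) - 65) - 2235*289 = 25*(61*(-1/59) - 65) - 645915 = 25*(-61/59 - 65) - 645915 = 25*(-3896/59) - 645915 = -97400/59 - 645915 = -38206385/59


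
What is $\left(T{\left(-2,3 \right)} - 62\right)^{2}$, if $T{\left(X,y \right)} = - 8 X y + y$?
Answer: $121$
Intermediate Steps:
$T{\left(X,y \right)} = y - 8 X y$ ($T{\left(X,y \right)} = - 8 X y + y = y - 8 X y$)
$\left(T{\left(-2,3 \right)} - 62\right)^{2} = \left(3 \left(1 - -16\right) - 62\right)^{2} = \left(3 \left(1 + 16\right) - 62\right)^{2} = \left(3 \cdot 17 - 62\right)^{2} = \left(51 - 62\right)^{2} = \left(-11\right)^{2} = 121$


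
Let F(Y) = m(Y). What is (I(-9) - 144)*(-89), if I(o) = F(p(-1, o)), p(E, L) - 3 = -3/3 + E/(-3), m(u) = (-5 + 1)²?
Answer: 11392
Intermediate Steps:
m(u) = 16 (m(u) = (-4)² = 16)
p(E, L) = 2 - E/3 (p(E, L) = 3 + (-3/3 + E/(-3)) = 3 + (-3*⅓ + E*(-⅓)) = 3 + (-1 - E/3) = 2 - E/3)
F(Y) = 16
I(o) = 16
(I(-9) - 144)*(-89) = (16 - 144)*(-89) = -128*(-89) = 11392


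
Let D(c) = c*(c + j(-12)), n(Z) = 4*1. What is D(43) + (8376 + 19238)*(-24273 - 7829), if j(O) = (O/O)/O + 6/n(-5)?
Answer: -10637552617/12 ≈ -8.8646e+8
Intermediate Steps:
n(Z) = 4
j(O) = 3/2 + 1/O (j(O) = (O/O)/O + 6/4 = 1/O + 6*(¼) = 1/O + 3/2 = 3/2 + 1/O)
D(c) = c*(17/12 + c) (D(c) = c*(c + (3/2 + 1/(-12))) = c*(c + (3/2 - 1/12)) = c*(c + 17/12) = c*(17/12 + c))
D(43) + (8376 + 19238)*(-24273 - 7829) = (1/12)*43*(17 + 12*43) + (8376 + 19238)*(-24273 - 7829) = (1/12)*43*(17 + 516) + 27614*(-32102) = (1/12)*43*533 - 886464628 = 22919/12 - 886464628 = -10637552617/12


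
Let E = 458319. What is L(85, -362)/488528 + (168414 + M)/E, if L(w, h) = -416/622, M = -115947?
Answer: 166069413058/1450696200799 ≈ 0.11448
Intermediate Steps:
L(w, h) = -208/311 (L(w, h) = -416*1/622 = -208/311)
L(85, -362)/488528 + (168414 + M)/E = -208/311/488528 + (168414 - 115947)/458319 = -208/311*1/488528 + 52467*(1/458319) = -13/9495763 + 17489/152773 = 166069413058/1450696200799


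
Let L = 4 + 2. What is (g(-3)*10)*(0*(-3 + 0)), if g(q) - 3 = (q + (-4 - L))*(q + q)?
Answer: 0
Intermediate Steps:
L = 6
g(q) = 3 + 2*q*(-10 + q) (g(q) = 3 + (q + (-4 - 1*6))*(q + q) = 3 + (q + (-4 - 6))*(2*q) = 3 + (q - 10)*(2*q) = 3 + (-10 + q)*(2*q) = 3 + 2*q*(-10 + q))
(g(-3)*10)*(0*(-3 + 0)) = ((3 - 20*(-3) + 2*(-3)**2)*10)*(0*(-3 + 0)) = ((3 + 60 + 2*9)*10)*(0*(-3)) = ((3 + 60 + 18)*10)*0 = (81*10)*0 = 810*0 = 0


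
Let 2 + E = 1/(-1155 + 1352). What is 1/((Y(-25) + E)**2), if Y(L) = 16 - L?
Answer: 38809/59043856 ≈ 0.00065729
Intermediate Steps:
E = -393/197 (E = -2 + 1/(-1155 + 1352) = -2 + 1/197 = -393/197 ≈ -1.9949)
1/((Y(-25) + E)**2) = 1/(((16 - 1*(-25)) - 393/197)**2) = 1/(((16 + 25) - 393/197)**2) = 1/((41 - 393/197)**2) = 1/((7684/197)**2) = 1/(59043856/38809) = 38809/59043856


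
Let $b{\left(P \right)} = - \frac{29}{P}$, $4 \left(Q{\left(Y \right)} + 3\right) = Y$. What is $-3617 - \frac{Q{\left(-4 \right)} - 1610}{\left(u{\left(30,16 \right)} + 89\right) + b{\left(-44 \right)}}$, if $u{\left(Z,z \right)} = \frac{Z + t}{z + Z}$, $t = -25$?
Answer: $- \frac{326952997}{90845} \approx -3599.0$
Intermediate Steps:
$Q{\left(Y \right)} = -3 + \frac{Y}{4}$
$u{\left(Z,z \right)} = \frac{-25 + Z}{Z + z}$ ($u{\left(Z,z \right)} = \frac{Z - 25}{z + Z} = \frac{-25 + Z}{Z + z}$)
$-3617 - \frac{Q{\left(-4 \right)} - 1610}{\left(u{\left(30,16 \right)} + 89\right) + b{\left(-44 \right)}} = -3617 - \frac{\left(-3 + \frac{1}{4} \left(-4\right)\right) - 1610}{\left(\frac{-25 + 30}{30 + 16} + 89\right) - \frac{29}{-44}} = -3617 - \frac{\left(-3 - 1\right) - 1610}{\left(\frac{1}{46} \cdot 5 + 89\right) - - \frac{29}{44}} = -3617 - \frac{-4 - 1610}{\left(\frac{1}{46} \cdot 5 + 89\right) + \frac{29}{44}} = -3617 - - \frac{1614}{\left(\frac{5}{46} + 89\right) + \frac{29}{44}} = -3617 - - \frac{1614}{\frac{4099}{46} + \frac{29}{44}} = -3617 - - \frac{1614}{\frac{90845}{1012}} = -3617 - \left(-1614\right) \frac{1012}{90845} = -3617 - - \frac{1633368}{90845} = -3617 + \frac{1633368}{90845} = - \frac{326952997}{90845}$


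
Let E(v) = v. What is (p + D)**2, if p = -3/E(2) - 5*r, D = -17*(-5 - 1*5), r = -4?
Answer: 142129/4 ≈ 35532.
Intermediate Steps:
D = 170 (D = -17*(-5 - 5) = -17*(-10) = 170)
p = 37/2 (p = -3/2 - 5*(-4) = -3*1/2 + 20 = -3/2 + 20 = 37/2 ≈ 18.500)
(p + D)**2 = (37/2 + 170)**2 = (377/2)**2 = 142129/4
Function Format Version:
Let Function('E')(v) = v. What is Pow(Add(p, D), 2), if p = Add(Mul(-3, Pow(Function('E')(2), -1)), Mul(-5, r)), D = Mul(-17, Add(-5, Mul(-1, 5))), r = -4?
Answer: Rational(142129, 4) ≈ 35532.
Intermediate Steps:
D = 170 (D = Mul(-17, Add(-5, -5)) = Mul(-17, -10) = 170)
p = Rational(37, 2) (p = Add(Mul(-3, Pow(2, -1)), Mul(-5, -4)) = Add(Mul(-3, Rational(1, 2)), 20) = Add(Rational(-3, 2), 20) = Rational(37, 2) ≈ 18.500)
Pow(Add(p, D), 2) = Pow(Add(Rational(37, 2), 170), 2) = Pow(Rational(377, 2), 2) = Rational(142129, 4)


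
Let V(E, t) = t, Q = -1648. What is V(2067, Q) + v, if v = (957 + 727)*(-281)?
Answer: -474852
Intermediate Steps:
v = -473204 (v = 1684*(-281) = -473204)
V(2067, Q) + v = -1648 - 473204 = -474852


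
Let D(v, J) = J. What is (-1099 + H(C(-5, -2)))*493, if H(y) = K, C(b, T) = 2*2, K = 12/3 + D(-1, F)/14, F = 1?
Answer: -7557197/14 ≈ -5.3980e+5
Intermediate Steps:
K = 57/14 (K = 12/3 + 1/14 = 12*(⅓) + 1*(1/14) = 4 + 1/14 = 57/14 ≈ 4.0714)
C(b, T) = 4
H(y) = 57/14
(-1099 + H(C(-5, -2)))*493 = (-1099 + 57/14)*493 = -15329/14*493 = -7557197/14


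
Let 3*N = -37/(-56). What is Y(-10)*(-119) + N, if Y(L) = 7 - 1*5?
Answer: -39947/168 ≈ -237.78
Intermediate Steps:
Y(L) = 2 (Y(L) = 7 - 5 = 2)
N = 37/168 (N = (-37/(-56))/3 = (-37*(-1/56))/3 = (⅓)*(37/56) = 37/168 ≈ 0.22024)
Y(-10)*(-119) + N = 2*(-119) + 37/168 = -238 + 37/168 = -39947/168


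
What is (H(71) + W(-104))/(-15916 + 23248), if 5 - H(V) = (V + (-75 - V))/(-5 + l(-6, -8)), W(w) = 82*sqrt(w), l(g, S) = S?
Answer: -5/47658 + 41*I*sqrt(26)/1833 ≈ -0.00010491 + 0.11405*I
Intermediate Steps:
H(V) = -10/13 (H(V) = 5 - (V + (-75 - V))/(-5 - 8) = 5 - (-75)/(-13) = 5 - (-75)*(-1)/13 = 5 - 1*75/13 = 5 - 75/13 = -10/13)
(H(71) + W(-104))/(-15916 + 23248) = (-10/13 + 82*sqrt(-104))/(-15916 + 23248) = (-10/13 + 82*(2*I*sqrt(26)))/7332 = (-10/13 + 164*I*sqrt(26))*(1/7332) = -5/47658 + 41*I*sqrt(26)/1833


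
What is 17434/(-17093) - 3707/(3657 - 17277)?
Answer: -174087329/232806660 ≈ -0.74778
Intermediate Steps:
17434/(-17093) - 3707/(3657 - 17277) = 17434*(-1/17093) - 3707/(-13620) = -17434/17093 - 3707*(-1/13620) = -17434/17093 + 3707/13620 = -174087329/232806660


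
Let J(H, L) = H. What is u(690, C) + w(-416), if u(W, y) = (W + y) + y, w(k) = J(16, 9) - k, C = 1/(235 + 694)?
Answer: 1042340/929 ≈ 1122.0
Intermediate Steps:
C = 1/929 ≈ 0.0010764
w(k) = 16 - k
u(W, y) = W + 2*y
u(690, C) + w(-416) = (690 + 2*(1/929)) + (16 - 1*(-416)) = (690 + 2/929) + (16 + 416) = 641012/929 + 432 = 1042340/929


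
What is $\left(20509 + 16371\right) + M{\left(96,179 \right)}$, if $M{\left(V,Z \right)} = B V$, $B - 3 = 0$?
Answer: $37168$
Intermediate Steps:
$B = 3$ ($B = 3 + 0 = 3$)
$M{\left(V,Z \right)} = 3 V$
$\left(20509 + 16371\right) + M{\left(96,179 \right)} = \left(20509 + 16371\right) + 3 \cdot 96 = 36880 + 288 = 37168$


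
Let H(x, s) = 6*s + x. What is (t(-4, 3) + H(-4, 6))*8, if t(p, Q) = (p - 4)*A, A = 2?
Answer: 128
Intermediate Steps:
t(p, Q) = -8 + 2*p (t(p, Q) = (p - 4)*2 = (-4 + p)*2 = -8 + 2*p)
H(x, s) = x + 6*s
(t(-4, 3) + H(-4, 6))*8 = ((-8 + 2*(-4)) + (-4 + 6*6))*8 = ((-8 - 8) + (-4 + 36))*8 = (-16 + 32)*8 = 16*8 = 128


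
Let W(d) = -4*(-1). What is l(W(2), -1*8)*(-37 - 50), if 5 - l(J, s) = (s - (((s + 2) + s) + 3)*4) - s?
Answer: 3393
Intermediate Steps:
W(d) = 4
l(J, s) = 25 + 8*s (l(J, s) = 5 - ((s - (((s + 2) + s) + 3)*4) - s) = 5 - ((s - (((2 + s) + s) + 3)*4) - s) = 5 - ((s - ((2 + 2*s) + 3)*4) - s) = 5 - ((s - (5 + 2*s)*4) - s) = 5 - ((s - (20 + 8*s)) - s) = 5 - ((s + (-20 - 8*s)) - s) = 5 - ((-20 - 7*s) - s) = 5 - (-20 - 8*s) = 5 + (20 + 8*s) = 25 + 8*s)
l(W(2), -1*8)*(-37 - 50) = (25 + 8*(-1*8))*(-37 - 50) = (25 + 8*(-8))*(-87) = (25 - 64)*(-87) = -39*(-87) = 3393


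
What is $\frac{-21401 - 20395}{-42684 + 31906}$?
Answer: $\frac{20898}{5389} \approx 3.8779$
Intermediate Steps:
$\frac{-21401 - 20395}{-42684 + 31906} = - \frac{41796}{-10778} = \left(-41796\right) \left(- \frac{1}{10778}\right) = \frac{20898}{5389}$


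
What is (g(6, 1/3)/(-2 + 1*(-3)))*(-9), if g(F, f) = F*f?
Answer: 18/5 ≈ 3.6000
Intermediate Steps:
(g(6, 1/3)/(-2 + 1*(-3)))*(-9) = ((6/3)/(-2 + 1*(-3)))*(-9) = ((6*(1/3))/(-2 - 3))*(-9) = (2/(-5))*(-9) = (2*(-1/5))*(-9) = -2/5*(-9) = 18/5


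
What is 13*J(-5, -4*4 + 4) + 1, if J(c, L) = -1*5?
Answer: -64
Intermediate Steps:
J(c, L) = -5
13*J(-5, -4*4 + 4) + 1 = 13*(-5) + 1 = -65 + 1 = -64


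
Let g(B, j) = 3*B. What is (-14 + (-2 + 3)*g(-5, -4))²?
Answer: 841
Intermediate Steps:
(-14 + (-2 + 3)*g(-5, -4))² = (-14 + (-2 + 3)*(3*(-5)))² = (-14 + 1*(-15))² = (-14 - 15)² = (-29)² = 841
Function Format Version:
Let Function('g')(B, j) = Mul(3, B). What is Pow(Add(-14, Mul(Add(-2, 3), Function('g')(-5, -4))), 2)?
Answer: 841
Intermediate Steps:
Pow(Add(-14, Mul(Add(-2, 3), Function('g')(-5, -4))), 2) = Pow(Add(-14, Mul(Add(-2, 3), Mul(3, -5))), 2) = Pow(Add(-14, Mul(1, -15)), 2) = Pow(Add(-14, -15), 2) = Pow(-29, 2) = 841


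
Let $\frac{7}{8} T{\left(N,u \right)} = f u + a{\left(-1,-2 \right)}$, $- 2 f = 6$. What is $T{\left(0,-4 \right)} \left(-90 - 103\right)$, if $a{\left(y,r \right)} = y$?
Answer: $- \frac{16984}{7} \approx -2426.3$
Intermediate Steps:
$f = -3$ ($f = \left(- \frac{1}{2}\right) 6 = -3$)
$T{\left(N,u \right)} = - \frac{8}{7} - \frac{24 u}{7}$ ($T{\left(N,u \right)} = \frac{8 \left(- 3 u - 1\right)}{7} = \frac{8 \left(-1 - 3 u\right)}{7} = - \frac{8}{7} - \frac{24 u}{7}$)
$T{\left(0,-4 \right)} \left(-90 - 103\right) = \left(- \frac{8}{7} - - \frac{96}{7}\right) \left(-90 - 103\right) = \left(- \frac{8}{7} + \frac{96}{7}\right) \left(-193\right) = \frac{88}{7} \left(-193\right) = - \frac{16984}{7}$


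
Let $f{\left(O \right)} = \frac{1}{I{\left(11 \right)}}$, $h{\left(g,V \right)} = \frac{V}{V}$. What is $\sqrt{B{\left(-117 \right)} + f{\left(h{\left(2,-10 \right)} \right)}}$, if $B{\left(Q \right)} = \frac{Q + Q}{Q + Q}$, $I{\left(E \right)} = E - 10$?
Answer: $\sqrt{2} \approx 1.4142$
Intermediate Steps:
$I{\left(E \right)} = -10 + E$
$h{\left(g,V \right)} = 1$
$B{\left(Q \right)} = 1$ ($B{\left(Q \right)} = \frac{2 Q}{2 Q} = 2 Q \frac{1}{2 Q} = 1$)
$f{\left(O \right)} = 1$ ($f{\left(O \right)} = \frac{1}{-10 + 11} = 1^{-1} = 1$)
$\sqrt{B{\left(-117 \right)} + f{\left(h{\left(2,-10 \right)} \right)}} = \sqrt{1 + 1} = \sqrt{2}$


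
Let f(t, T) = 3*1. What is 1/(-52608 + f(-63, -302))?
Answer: -1/52605 ≈ -1.9010e-5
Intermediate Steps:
f(t, T) = 3
1/(-52608 + f(-63, -302)) = 1/(-52608 + 3) = 1/(-52605) = -1/52605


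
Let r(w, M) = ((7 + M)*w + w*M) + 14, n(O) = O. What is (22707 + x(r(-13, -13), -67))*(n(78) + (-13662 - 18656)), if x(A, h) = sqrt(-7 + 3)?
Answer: -732073680 - 64480*I ≈ -7.3207e+8 - 64480.0*I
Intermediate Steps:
r(w, M) = 14 + M*w + w*(7 + M) (r(w, M) = (w*(7 + M) + M*w) + 14 = (M*w + w*(7 + M)) + 14 = 14 + M*w + w*(7 + M))
x(A, h) = 2*I (x(A, h) = sqrt(-4) = 2*I)
(22707 + x(r(-13, -13), -67))*(n(78) + (-13662 - 18656)) = (22707 + 2*I)*(78 + (-13662 - 18656)) = (22707 + 2*I)*(78 - 32318) = (22707 + 2*I)*(-32240) = -732073680 - 64480*I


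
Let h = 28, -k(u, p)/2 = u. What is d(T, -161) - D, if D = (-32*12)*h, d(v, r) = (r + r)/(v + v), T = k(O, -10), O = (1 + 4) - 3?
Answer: 43169/4 ≈ 10792.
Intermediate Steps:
O = 2 (O = 5 - 3 = 2)
k(u, p) = -2*u
T = -4 (T = -2*2 = -4)
d(v, r) = r/v (d(v, r) = (2*r)/((2*v)) = (2*r)*(1/(2*v)) = r/v)
D = -10752 (D = -32*12*28 = -384*28 = -10752)
d(T, -161) - D = -161/(-4) - 1*(-10752) = -161*(-1/4) + 10752 = 161/4 + 10752 = 43169/4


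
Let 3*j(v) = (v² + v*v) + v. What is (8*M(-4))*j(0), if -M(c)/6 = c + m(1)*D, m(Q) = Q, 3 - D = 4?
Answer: 0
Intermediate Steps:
D = -1 (D = 3 - 1*4 = 3 - 4 = -1)
j(v) = v/3 + 2*v²/3 (j(v) = ((v² + v*v) + v)/3 = ((v² + v²) + v)/3 = (2*v² + v)/3 = (v + 2*v²)/3 = v/3 + 2*v²/3)
M(c) = 6 - 6*c (M(c) = -6*(c + 1*(-1)) = -6*(c - 1) = -6*(-1 + c) = 6 - 6*c)
(8*M(-4))*j(0) = (8*(6 - 6*(-4)))*((⅓)*0*(1 + 2*0)) = (8*(6 + 24))*((⅓)*0*(1 + 0)) = (8*30)*((⅓)*0*1) = 240*0 = 0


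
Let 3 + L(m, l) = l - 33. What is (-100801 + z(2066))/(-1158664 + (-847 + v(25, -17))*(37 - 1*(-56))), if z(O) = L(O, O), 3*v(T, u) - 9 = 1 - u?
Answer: 98771/1236598 ≈ 0.079873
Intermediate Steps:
v(T, u) = 10/3 - u/3 (v(T, u) = 3 + (1 - u)/3 = 3 + (⅓ - u/3) = 10/3 - u/3)
L(m, l) = -36 + l (L(m, l) = -3 + (l - 33) = -3 + (-33 + l) = -36 + l)
z(O) = -36 + O
(-100801 + z(2066))/(-1158664 + (-847 + v(25, -17))*(37 - 1*(-56))) = (-100801 + (-36 + 2066))/(-1158664 + (-847 + (10/3 - ⅓*(-17)))*(37 - 1*(-56))) = (-100801 + 2030)/(-1158664 + (-847 + (10/3 + 17/3))*(37 + 56)) = -98771/(-1158664 + (-847 + 9)*93) = -98771/(-1158664 - 838*93) = -98771/(-1158664 - 77934) = -98771/(-1236598) = -98771*(-1/1236598) = 98771/1236598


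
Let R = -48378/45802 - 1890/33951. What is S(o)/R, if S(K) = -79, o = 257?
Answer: 20474478743/288174543 ≈ 71.049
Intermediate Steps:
R = -288174543/259170617 (R = -48378*1/45802 - 1890*1/33951 = -24189/22901 - 630/11317 = -288174543/259170617 ≈ -1.1119)
S(o)/R = -79/(-288174543/259170617) = -79*(-259170617/288174543) = 20474478743/288174543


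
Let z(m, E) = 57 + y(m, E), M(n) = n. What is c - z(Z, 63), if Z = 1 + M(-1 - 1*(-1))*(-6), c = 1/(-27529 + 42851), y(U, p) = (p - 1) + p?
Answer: -2788603/15322 ≈ -182.00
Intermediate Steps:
y(U, p) = -1 + 2*p (y(U, p) = (-1 + p) + p = -1 + 2*p)
c = 1/15322 ≈ 6.5266e-5
Z = 1 (Z = 1 + (-1 - 1*(-1))*(-6) = 1 + (-1 + 1)*(-6) = 1 + 0*(-6) = 1 + 0 = 1)
z(m, E) = 56 + 2*E (z(m, E) = 57 + (-1 + 2*E) = 56 + 2*E)
c - z(Z, 63) = 1/15322 - (56 + 2*63) = 1/15322 - (56 + 126) = 1/15322 - 1*182 = 1/15322 - 182 = -2788603/15322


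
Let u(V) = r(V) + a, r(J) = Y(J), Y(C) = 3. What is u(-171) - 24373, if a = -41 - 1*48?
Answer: -24459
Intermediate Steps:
r(J) = 3
a = -89 (a = -41 - 48 = -89)
u(V) = -86 (u(V) = 3 - 89 = -86)
u(-171) - 24373 = -86 - 24373 = -24459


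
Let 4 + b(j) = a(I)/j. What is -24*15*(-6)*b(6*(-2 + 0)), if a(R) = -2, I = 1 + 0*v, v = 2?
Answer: -8280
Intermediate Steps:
I = 1 (I = 1 + 0*2 = 1 + 0 = 1)
b(j) = -4 - 2/j
-24*15*(-6)*b(6*(-2 + 0)) = -24*15*(-6)*(-4 - 2*1/(6*(-2 + 0))) = -(-2160)*(-4 - 2/(6*(-2))) = -(-2160)*(-4 - 2/(-12)) = -(-2160)*(-4 - 2*(-1/12)) = -(-2160)*(-4 + ⅙) = -(-2160)*(-23)/6 = -24*345 = -8280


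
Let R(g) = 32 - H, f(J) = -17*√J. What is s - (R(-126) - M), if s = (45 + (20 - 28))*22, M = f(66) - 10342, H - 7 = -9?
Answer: -9562 - 17*√66 ≈ -9700.1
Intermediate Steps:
H = -2 (H = 7 - 9 = -2)
R(g) = 34 (R(g) = 32 - 1*(-2) = 32 + 2 = 34)
M = -10342 - 17*√66 (M = -17*√66 - 10342 = -10342 - 17*√66 ≈ -10480.)
s = 814 (s = (45 - 8)*22 = 37*22 = 814)
s - (R(-126) - M) = 814 - (34 - (-10342 - 17*√66)) = 814 - (34 + (10342 + 17*√66)) = 814 - (10376 + 17*√66) = 814 + (-10376 - 17*√66) = -9562 - 17*√66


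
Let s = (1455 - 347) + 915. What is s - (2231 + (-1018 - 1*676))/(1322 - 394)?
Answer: 1876807/928 ≈ 2022.4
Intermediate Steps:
s = 2023 (s = 1108 + 915 = 2023)
s - (2231 + (-1018 - 1*676))/(1322 - 394) = 2023 - (2231 + (-1018 - 1*676))/(1322 - 394) = 2023 - (2231 + (-1018 - 676))/928 = 2023 - (2231 - 1694)/928 = 2023 - 537/928 = 1876807/928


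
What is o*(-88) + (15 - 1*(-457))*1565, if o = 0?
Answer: 738680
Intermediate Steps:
o*(-88) + (15 - 1*(-457))*1565 = 0*(-88) + (15 - 1*(-457))*1565 = 0 + (15 + 457)*1565 = 0 + 472*1565 = 0 + 738680 = 738680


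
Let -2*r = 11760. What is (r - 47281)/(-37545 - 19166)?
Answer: 53161/56711 ≈ 0.93740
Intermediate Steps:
r = -5880 (r = -½*11760 = -5880)
(r - 47281)/(-37545 - 19166) = (-5880 - 47281)/(-37545 - 19166) = -53161/(-56711) = -53161*(-1/56711) = 53161/56711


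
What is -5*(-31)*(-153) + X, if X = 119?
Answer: -23596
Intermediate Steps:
-5*(-31)*(-153) + X = -5*(-31)*(-153) + 119 = 155*(-153) + 119 = -23715 + 119 = -23596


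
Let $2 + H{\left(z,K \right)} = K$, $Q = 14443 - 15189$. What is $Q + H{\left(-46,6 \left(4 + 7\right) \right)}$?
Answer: $-682$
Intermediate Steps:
$Q = -746$ ($Q = 14443 - 15189 = -746$)
$H{\left(z,K \right)} = -2 + K$
$Q + H{\left(-46,6 \left(4 + 7\right) \right)} = -746 - \left(2 - 6 \left(4 + 7\right)\right) = -746 + \left(-2 + 6 \cdot 11\right) = -746 + \left(-2 + 66\right) = -746 + 64 = -682$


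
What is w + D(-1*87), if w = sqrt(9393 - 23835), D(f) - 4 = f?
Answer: -83 + I*sqrt(14442) ≈ -83.0 + 120.17*I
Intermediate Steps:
D(f) = 4 + f
w = I*sqrt(14442) (w = sqrt(-14442) = I*sqrt(14442) ≈ 120.17*I)
w + D(-1*87) = I*sqrt(14442) + (4 - 1*87) = I*sqrt(14442) + (4 - 87) = I*sqrt(14442) - 83 = -83 + I*sqrt(14442)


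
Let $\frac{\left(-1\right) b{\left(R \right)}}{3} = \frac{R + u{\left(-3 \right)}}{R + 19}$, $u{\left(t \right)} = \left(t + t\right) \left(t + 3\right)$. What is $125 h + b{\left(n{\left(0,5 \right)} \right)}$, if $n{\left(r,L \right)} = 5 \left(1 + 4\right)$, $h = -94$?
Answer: $- \frac{517075}{44} \approx -11752.0$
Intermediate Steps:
$n{\left(r,L \right)} = 25$ ($n{\left(r,L \right)} = 5 \cdot 5 = 25$)
$u{\left(t \right)} = 2 t \left(3 + t\right)$
$b{\left(R \right)} = - \frac{3 R}{19 + R}$ ($b{\left(R \right)} = - 3 \frac{R + 2 \left(-3\right) \left(3 - 3\right)}{R + 19} = - 3 \frac{R + 2 \left(-3\right) 0}{19 + R} = - 3 \frac{R + 0}{19 + R} = - 3 \frac{R}{19 + R} = - \frac{3 R}{19 + R}$)
$125 h + b{\left(n{\left(0,5 \right)} \right)} = 125 \left(-94\right) - \frac{75}{19 + 25} = -11750 - \frac{75}{44} = - \frac{517075}{44}$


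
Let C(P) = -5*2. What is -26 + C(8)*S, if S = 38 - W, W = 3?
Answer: -376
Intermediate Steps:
C(P) = -10
S = 35 (S = 38 - 1*3 = 38 - 3 = 35)
-26 + C(8)*S = -26 - 10*35 = -26 - 350 = -376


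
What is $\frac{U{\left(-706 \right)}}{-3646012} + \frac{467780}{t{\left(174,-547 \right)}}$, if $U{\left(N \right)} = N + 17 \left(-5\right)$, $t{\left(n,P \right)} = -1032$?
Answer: $- \frac{213191334631}{470335548} \approx -453.27$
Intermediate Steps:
$U{\left(N \right)} = -85 + N$ ($U{\left(N \right)} = N - 85 = -85 + N$)
$\frac{U{\left(-706 \right)}}{-3646012} + \frac{467780}{t{\left(174,-547 \right)}} = \frac{-85 - 706}{-3646012} + \frac{467780}{-1032} = \left(-791\right) \left(- \frac{1}{3646012}\right) + 467780 \left(- \frac{1}{1032}\right) = \frac{791}{3646012} - \frac{116945}{258} = - \frac{213191334631}{470335548}$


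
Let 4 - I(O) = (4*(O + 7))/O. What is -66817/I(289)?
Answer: 19310113/28 ≈ 6.8965e+5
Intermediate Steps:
I(O) = 4 - (28 + 4*O)/O (I(O) = 4 - 4*(O + 7)/O = 4 - 4*(7 + O)/O = 4 - (28 + 4*O)/O)
-66817/I(289) = -66817/((-28/289)) = -66817/((-28*1/289)) = -66817/(-28/289) = -66817*(-289/28) = 19310113/28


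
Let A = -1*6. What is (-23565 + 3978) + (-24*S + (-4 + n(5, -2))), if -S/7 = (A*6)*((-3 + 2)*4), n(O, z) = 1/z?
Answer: 9201/2 ≈ 4600.5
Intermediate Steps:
A = -6
S = -1008 (S = -7*(-6*6)*(-3 + 2)*4 = -(-252)*(-1*4) = -(-252)*(-4) = -7*144 = -1008)
(-23565 + 3978) + (-24*S + (-4 + n(5, -2))) = (-23565 + 3978) + (-24*(-1008) + (-4 + 1/(-2))) = -19587 + (24192 + (-4 - ½)) = -19587 + (24192 - 9/2) = -19587 + 48375/2 = 9201/2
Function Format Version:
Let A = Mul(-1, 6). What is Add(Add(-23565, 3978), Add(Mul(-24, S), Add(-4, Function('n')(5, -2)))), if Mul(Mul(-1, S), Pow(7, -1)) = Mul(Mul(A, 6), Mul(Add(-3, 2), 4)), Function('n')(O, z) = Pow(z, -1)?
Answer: Rational(9201, 2) ≈ 4600.5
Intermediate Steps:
A = -6
S = -1008 (S = Mul(-7, Mul(Mul(-6, 6), Mul(Add(-3, 2), 4))) = Mul(-7, Mul(-36, Mul(-1, 4))) = Mul(-7, Mul(-36, -4)) = Mul(-7, 144) = -1008)
Add(Add(-23565, 3978), Add(Mul(-24, S), Add(-4, Function('n')(5, -2)))) = Add(Add(-23565, 3978), Add(Mul(-24, -1008), Add(-4, Pow(-2, -1)))) = Add(-19587, Add(24192, Add(-4, Rational(-1, 2)))) = Add(-19587, Add(24192, Rational(-9, 2))) = Add(-19587, Rational(48375, 2)) = Rational(9201, 2)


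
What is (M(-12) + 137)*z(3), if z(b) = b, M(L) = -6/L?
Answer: 825/2 ≈ 412.50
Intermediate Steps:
(M(-12) + 137)*z(3) = (-6/(-12) + 137)*3 = (-6*(-1/12) + 137)*3 = (½ + 137)*3 = (275/2)*3 = 825/2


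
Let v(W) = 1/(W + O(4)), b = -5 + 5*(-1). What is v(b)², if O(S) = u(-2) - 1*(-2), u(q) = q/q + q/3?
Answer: 9/529 ≈ 0.017013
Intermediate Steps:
b = -10 (b = -5 - 5 = -10)
u(q) = 1 + q/3 (u(q) = 1 + q*(⅓) = 1 + q/3)
O(S) = 7/3 (O(S) = (1 + (⅓)*(-2)) - 1*(-2) = (1 - ⅔) + 2 = ⅓ + 2 = 7/3)
v(W) = 1/(7/3 + W) (v(W) = 1/(W + 7/3) = 1/(7/3 + W))
v(b)² = (3/(7 + 3*(-10)))² = (3/(7 - 30))² = (3/(-23))² = (3*(-1/23))² = (-3/23)² = 9/529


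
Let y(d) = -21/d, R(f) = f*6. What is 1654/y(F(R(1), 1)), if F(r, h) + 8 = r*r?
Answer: -6616/3 ≈ -2205.3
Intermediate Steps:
R(f) = 6*f
F(r, h) = -8 + r**2 (F(r, h) = -8 + r*r = -8 + r**2)
1654/y(F(R(1), 1)) = 1654/((-21/(-8 + (6*1)**2))) = 1654/((-21/(-8 + 6**2))) = 1654/((-21/(-8 + 36))) = 1654/((-21/28)) = 1654/((-21*1/28)) = 1654/(-3/4) = 1654*(-4/3) = -6616/3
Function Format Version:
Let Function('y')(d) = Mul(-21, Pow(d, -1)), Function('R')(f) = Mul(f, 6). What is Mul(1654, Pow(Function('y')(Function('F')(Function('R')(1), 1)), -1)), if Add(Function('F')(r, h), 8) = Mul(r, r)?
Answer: Rational(-6616, 3) ≈ -2205.3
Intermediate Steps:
Function('R')(f) = Mul(6, f)
Function('F')(r, h) = Add(-8, Pow(r, 2)) (Function('F')(r, h) = Add(-8, Mul(r, r)) = Add(-8, Pow(r, 2)))
Mul(1654, Pow(Function('y')(Function('F')(Function('R')(1), 1)), -1)) = Mul(1654, Pow(Mul(-21, Pow(Add(-8, Pow(Mul(6, 1), 2)), -1)), -1)) = Mul(1654, Pow(Mul(-21, Pow(Add(-8, Pow(6, 2)), -1)), -1)) = Mul(1654, Pow(Mul(-21, Pow(Add(-8, 36), -1)), -1)) = Mul(1654, Pow(Mul(-21, Pow(28, -1)), -1)) = Mul(1654, Pow(Mul(-21, Rational(1, 28)), -1)) = Mul(1654, Pow(Rational(-3, 4), -1)) = Mul(1654, Rational(-4, 3)) = Rational(-6616, 3)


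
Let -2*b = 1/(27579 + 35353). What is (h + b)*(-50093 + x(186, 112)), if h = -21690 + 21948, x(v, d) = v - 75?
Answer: -811530518801/62932 ≈ -1.2895e+7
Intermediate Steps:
x(v, d) = -75 + v
h = 258
b = -1/125864 (b = -1/(2*(27579 + 35353)) = -1/2/62932 = -1/2*1/62932 = -1/125864 ≈ -7.9451e-6)
(h + b)*(-50093 + x(186, 112)) = (258 - 1/125864)*(-50093 + (-75 + 186)) = 32472911*(-50093 + 111)/125864 = (32472911/125864)*(-49982) = -811530518801/62932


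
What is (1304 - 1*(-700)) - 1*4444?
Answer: -2440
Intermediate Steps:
(1304 - 1*(-700)) - 1*4444 = (1304 + 700) - 4444 = 2004 - 4444 = -2440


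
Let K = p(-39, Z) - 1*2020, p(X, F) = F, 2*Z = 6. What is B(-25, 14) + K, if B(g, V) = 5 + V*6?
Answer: -1928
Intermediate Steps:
Z = 3 (Z = (½)*6 = 3)
B(g, V) = 5 + 6*V
K = -2017 (K = 3 - 1*2020 = 3 - 2020 = -2017)
B(-25, 14) + K = (5 + 6*14) - 2017 = (5 + 84) - 2017 = 89 - 2017 = -1928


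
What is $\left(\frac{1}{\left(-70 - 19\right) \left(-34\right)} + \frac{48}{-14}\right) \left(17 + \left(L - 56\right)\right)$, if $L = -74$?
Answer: $\frac{8205721}{21182} \approx 387.39$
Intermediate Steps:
$\left(\frac{1}{\left(-70 - 19\right) \left(-34\right)} + \frac{48}{-14}\right) \left(17 + \left(L - 56\right)\right) = \left(\frac{1}{\left(-70 - 19\right) \left(-34\right)} + \frac{48}{-14}\right) \left(17 - 130\right) = \left(\frac{1}{-89} \left(- \frac{1}{34}\right) + 48 \left(- \frac{1}{14}\right)\right) \left(17 - 130\right) = \left(\left(- \frac{1}{89}\right) \left(- \frac{1}{34}\right) - \frac{24}{7}\right) \left(17 - 130\right) = \left(\frac{1}{3026} - \frac{24}{7}\right) \left(-113\right) = \left(- \frac{72617}{21182}\right) \left(-113\right) = \frac{8205721}{21182}$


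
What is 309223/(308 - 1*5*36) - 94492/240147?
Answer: 74246880805/30738816 ≈ 2415.4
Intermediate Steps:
309223/(308 - 1*5*36) - 94492/240147 = 309223/(308 - 5*36) - 94492*1/240147 = 309223/(308 - 180) - 94492/240147 = 309223/128 - 94492/240147 = 74246880805/30738816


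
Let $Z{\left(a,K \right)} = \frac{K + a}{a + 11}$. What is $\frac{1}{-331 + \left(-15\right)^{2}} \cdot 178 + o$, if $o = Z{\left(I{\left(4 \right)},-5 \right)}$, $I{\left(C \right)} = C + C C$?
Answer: $- \frac{1964}{1643} \approx -1.1954$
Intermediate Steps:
$I{\left(C \right)} = C + C^{2}$
$Z{\left(a,K \right)} = \frac{K + a}{11 + a}$
$o = \frac{15}{31}$ ($o = \frac{-5 + 4 \left(1 + 4\right)}{11 + 4 \left(1 + 4\right)} = \frac{-5 + 4 \cdot 5}{11 + 4 \cdot 5} = \frac{-5 + 20}{11 + 20} = \frac{1}{31} \cdot 15 = \frac{15}{31} \approx 0.48387$)
$\frac{1}{-331 + \left(-15\right)^{2}} \cdot 178 + o = \frac{1}{-331 + \left(-15\right)^{2}} \cdot 178 + \frac{15}{31} = \frac{1}{-331 + 225} \cdot 178 + \frac{15}{31} = \frac{1}{-106} \cdot 178 + \frac{15}{31} = \left(- \frac{1}{106}\right) 178 + \frac{15}{31} = - \frac{89}{53} + \frac{15}{31} = - \frac{1964}{1643}$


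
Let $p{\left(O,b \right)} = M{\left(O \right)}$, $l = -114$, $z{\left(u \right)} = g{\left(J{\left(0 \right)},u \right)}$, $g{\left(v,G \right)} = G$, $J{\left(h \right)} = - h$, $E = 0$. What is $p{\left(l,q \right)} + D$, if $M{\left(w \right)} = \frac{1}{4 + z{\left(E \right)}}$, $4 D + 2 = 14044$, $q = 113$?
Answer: $\frac{14043}{4} \approx 3510.8$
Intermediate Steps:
$z{\left(u \right)} = u$
$D = \frac{7021}{2}$ ($D = - \frac{1}{2} + \frac{1}{4} \cdot 14044 = - \frac{1}{2} + 3511 = \frac{7021}{2} \approx 3510.5$)
$M{\left(w \right)} = \frac{1}{4}$ ($M{\left(w \right)} = \frac{1}{4 + 0} = \frac{1}{4}$)
$p{\left(O,b \right)} = \frac{1}{4}$
$p{\left(l,q \right)} + D = \frac{1}{4} + \frac{7021}{2} = \frac{14043}{4}$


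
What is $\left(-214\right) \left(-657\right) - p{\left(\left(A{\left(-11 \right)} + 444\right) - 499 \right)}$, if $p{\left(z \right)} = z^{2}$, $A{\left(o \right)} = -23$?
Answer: $134514$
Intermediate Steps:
$\left(-214\right) \left(-657\right) - p{\left(\left(A{\left(-11 \right)} + 444\right) - 499 \right)} = \left(-214\right) \left(-657\right) - \left(\left(-23 + 444\right) - 499\right)^{2} = 140598 - \left(421 - 499\right)^{2} = 140598 - \left(-78\right)^{2} = 140598 - 6084 = 134514$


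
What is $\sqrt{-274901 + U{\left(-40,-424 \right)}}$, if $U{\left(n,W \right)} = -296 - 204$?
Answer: $i \sqrt{275401} \approx 524.79 i$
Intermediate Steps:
$U{\left(n,W \right)} = -500$ ($U{\left(n,W \right)} = -296 - 204 = -500$)
$\sqrt{-274901 + U{\left(-40,-424 \right)}} = \sqrt{-274901 - 500} = \sqrt{-275401} = i \sqrt{275401}$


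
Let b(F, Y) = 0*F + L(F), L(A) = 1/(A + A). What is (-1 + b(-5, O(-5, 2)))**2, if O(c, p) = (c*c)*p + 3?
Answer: 121/100 ≈ 1.2100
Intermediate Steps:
O(c, p) = 3 + p*c**2 (O(c, p) = c**2*p + 3 = p*c**2 + 3 = 3 + p*c**2)
L(A) = 1/(2*A)
b(F, Y) = 1/(2*F) (b(F, Y) = 0*F + 1/(2*F) = 0 + 1/(2*F) = 1/(2*F))
(-1 + b(-5, O(-5, 2)))**2 = (-1 + (1/2)/(-5))**2 = (-1 + (1/2)*(-1/5))**2 = (-1 - 1/10)**2 = (-11/10)**2 = 121/100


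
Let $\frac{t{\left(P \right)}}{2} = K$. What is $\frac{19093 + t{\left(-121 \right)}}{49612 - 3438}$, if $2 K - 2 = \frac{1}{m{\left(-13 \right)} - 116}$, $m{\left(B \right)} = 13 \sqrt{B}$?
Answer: $\frac{298893919}{722761622} - \frac{13 i \sqrt{13}}{722761622} \approx 0.41354 - 6.4852 \cdot 10^{-8} i$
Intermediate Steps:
$K = 1 + \frac{1}{2 \left(-116 + 13 i \sqrt{13}\right)}$ ($K = 1 + \frac{1}{2 \left(13 \sqrt{-13} - 116\right)} = 1 + \frac{1}{2 \left(13 i \sqrt{13} - 116\right)} = 1 + \frac{1}{2 \left(-116 + 13 i \sqrt{13}\right)} \approx 0.99629 - 0.0014972 i$)
$t{\left(P \right)} = \frac{31190}{15653} - \frac{13 i \sqrt{13}}{15653}$ ($t{\left(P \right)} = 2 \left(\frac{15595}{15653} - \frac{13 i \sqrt{13}}{31306}\right) = \frac{31190}{15653} - \frac{13 i \sqrt{13}}{15653}$)
$\frac{19093 + t{\left(-121 \right)}}{49612 - 3438} = \frac{19093 + \left(\frac{31190}{15653} - \frac{13 i \sqrt{13}}{15653}\right)}{49612 - 3438} = \frac{\frac{298893919}{15653} - \frac{13 i \sqrt{13}}{15653}}{46174} = \left(\frac{298893919}{15653} - \frac{13 i \sqrt{13}}{15653}\right) \frac{1}{46174} = \frac{298893919}{722761622} - \frac{13 i \sqrt{13}}{722761622}$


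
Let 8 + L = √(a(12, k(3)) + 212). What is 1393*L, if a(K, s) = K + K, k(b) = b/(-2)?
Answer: -11144 + 2786*√59 ≈ 10256.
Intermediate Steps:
k(b) = -b/2 (k(b) = b*(-½) = -b/2)
a(K, s) = 2*K
L = -8 + 2*√59 (L = -8 + √(2*12 + 212) = -8 + √(24 + 212) = -8 + √236 = -8 + 2*√59 ≈ 7.3623)
1393*L = 1393*(-8 + 2*√59) = -11144 + 2786*√59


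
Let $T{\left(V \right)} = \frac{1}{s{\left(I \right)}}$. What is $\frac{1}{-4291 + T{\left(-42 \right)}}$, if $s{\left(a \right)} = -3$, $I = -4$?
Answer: $- \frac{3}{12874} \approx -0.00023303$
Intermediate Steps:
$T{\left(V \right)} = - \frac{1}{3}$ ($T{\left(V \right)} = \frac{1}{-3} = - \frac{1}{3}$)
$\frac{1}{-4291 + T{\left(-42 \right)}} = \frac{1}{-4291 - \frac{1}{3}} = \frac{1}{- \frac{12874}{3}} = - \frac{3}{12874}$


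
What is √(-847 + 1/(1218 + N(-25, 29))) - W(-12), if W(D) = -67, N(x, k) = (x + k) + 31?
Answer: 67 + I*√1329796370/1253 ≈ 67.0 + 29.103*I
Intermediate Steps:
N(x, k) = 31 + k + x (N(x, k) = (k + x) + 31 = 31 + k + x)
√(-847 + 1/(1218 + N(-25, 29))) - W(-12) = √(-847 + 1/(1218 + (31 + 29 - 25))) - 1*(-67) = √(-847 + 1/(1218 + 35)) + 67 = √(-847 + 1/1253) + 67 = √(-1061290/1253) + 67 = I*√1329796370/1253 + 67 = 67 + I*√1329796370/1253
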